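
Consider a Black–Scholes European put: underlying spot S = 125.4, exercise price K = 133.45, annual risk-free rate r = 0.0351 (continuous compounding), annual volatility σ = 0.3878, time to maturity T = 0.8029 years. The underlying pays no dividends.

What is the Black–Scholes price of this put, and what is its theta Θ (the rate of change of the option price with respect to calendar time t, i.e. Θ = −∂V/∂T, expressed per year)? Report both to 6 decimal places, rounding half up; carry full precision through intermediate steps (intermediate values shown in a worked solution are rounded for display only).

price = 19.850527
Θ = -8.030056

σ√T = 0.3878·√0.8029 = 0.347487
d₁ = (ln(S/K) + (r+σ²/2)T) / (σ√T) = (ln(125.4/133.45) + (0.0351+0.3878²/2)·0.8029) / 0.347487 = (-0.062218 + 0.088555) / 0.347487 = 0.075793
d₂ = d₁ − σ√T = 0.075793 − 0.347487 = -0.271694
e^{−rT} = e^{−0.0351·0.8029} = 0.972212
N(−d₁) = 0.469792,  N(−d₂) = 0.607071
Put price V = K·e^{−rT}·N(−d₂) − S·N(−d₁) = 78.762421 − 58.911894 = 19.850527
φ(d₁) = (1/√(2π))·e^{−d₁²/2} = 0.397798
Θ = −S·φ(d₁)·σ/(2√T) + r·K·e^{−rT}·N(−d₂) = −10.794617 + 2.764561 = -8.030056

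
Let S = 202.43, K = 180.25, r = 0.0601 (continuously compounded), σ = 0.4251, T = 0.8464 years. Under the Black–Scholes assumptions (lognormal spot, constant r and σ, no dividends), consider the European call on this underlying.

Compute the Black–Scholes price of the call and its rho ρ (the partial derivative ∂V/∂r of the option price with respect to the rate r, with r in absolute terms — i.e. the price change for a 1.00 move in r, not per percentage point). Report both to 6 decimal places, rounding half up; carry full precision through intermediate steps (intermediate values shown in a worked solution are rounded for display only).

price = 47.090160
ρ = 85.757189

σ√T = 0.4251·√0.8464 = 0.391092
d₁ = (ln(S/K) + (r+σ²/2)T) / (σ√T) = (ln(202.43/180.25) + (0.0601+0.4251²/2)·0.8464) / 0.391092 = (0.116049 + 0.127345) / 0.391092 = 0.622346
d₂ = d₁ − σ√T = 0.622346 − 0.391092 = 0.231254
e^{−rT} = e^{−0.0601·0.8464} = 0.950404
N(d₁) = 0.733143,  N(d₂) = 0.591441
Call price V = S·N(d₁) − K·e^{−rT}·N(d₂) = 148.410090 − 101.319930 = 47.090160
ρ = K·T·e^{−rT}·N(d₂) = 85.757189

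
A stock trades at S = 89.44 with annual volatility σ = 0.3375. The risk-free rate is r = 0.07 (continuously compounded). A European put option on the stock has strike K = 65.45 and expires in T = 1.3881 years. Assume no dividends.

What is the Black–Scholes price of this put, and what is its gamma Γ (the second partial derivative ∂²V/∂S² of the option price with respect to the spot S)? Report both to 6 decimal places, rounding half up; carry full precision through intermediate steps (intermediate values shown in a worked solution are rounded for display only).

σ√T = 0.3375·√1.3881 = 0.397635
d₁ = (ln(S/K) + (r+σ²/2)T) / (σ√T) = (ln(89.44/65.45) + (0.07+0.3375²/2)·1.3881) / 0.397635 = (0.312282 + 0.176224) / 0.397635 = 1.228528
d₂ = d₁ − σ√T = 1.228528 − 0.397635 = 0.830893
e^{−rT} = e^{−0.07·1.3881} = 0.907404
N(−d₁) = 0.109624,  N(−d₂) = 0.203017
Put price V = K·e^{−rT}·N(−d₂) − S·N(−d₁) = 12.057101 − 9.804811 = 2.252291
φ(d₁) = (1/√(2π))·e^{−d₁²/2} = 0.187575
Γ = φ(d₁) / (S·σ·√T) = 0.005274

price = 2.252291
Γ = 0.005274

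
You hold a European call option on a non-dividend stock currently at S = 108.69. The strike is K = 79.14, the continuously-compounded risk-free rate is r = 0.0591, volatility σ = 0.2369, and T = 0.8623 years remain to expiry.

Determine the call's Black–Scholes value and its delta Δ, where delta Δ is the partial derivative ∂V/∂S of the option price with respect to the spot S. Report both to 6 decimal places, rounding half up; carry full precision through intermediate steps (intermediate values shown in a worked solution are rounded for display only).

σ√T = 0.2369·√0.8623 = 0.219986
d₁ = (ln(S/K) + (r+σ²/2)T) / (σ√T) = (ln(108.69/79.14) + (0.0591+0.2369²/2)·0.8623) / 0.219986 = (0.317281 + 0.075159) / 0.219986 = 1.783935
d₂ = d₁ − σ√T = 1.783935 − 0.219986 = 1.563950
e^{−rT} = e^{−0.0591·0.8623} = 0.950315
N(d₁) = 0.962783,  N(d₂) = 0.941085
Call price V = S·N(d₁) − K·e^{−rT}·N(d₂) = 104.644876 − 70.777068 = 33.867809
Δ = N(d₁) = 0.962783

price = 33.867809
Δ = 0.962783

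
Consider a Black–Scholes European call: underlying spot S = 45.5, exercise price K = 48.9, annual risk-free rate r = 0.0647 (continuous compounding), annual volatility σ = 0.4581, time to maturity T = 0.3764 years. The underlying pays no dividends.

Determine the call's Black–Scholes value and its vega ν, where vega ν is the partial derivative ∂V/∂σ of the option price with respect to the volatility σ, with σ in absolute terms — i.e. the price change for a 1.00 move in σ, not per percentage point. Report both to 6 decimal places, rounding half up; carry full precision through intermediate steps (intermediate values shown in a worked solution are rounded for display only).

price = 4.171719
ν = 11.131678

σ√T = 0.4581·√0.3764 = 0.281051
d₁ = (ln(S/K) + (r+σ²/2)T) / (σ√T) = (ln(45.5/48.9) + (0.0647+0.4581²/2)·0.3764) / 0.281051 = (-0.072065 + 0.063848) / 0.281051 = -0.029237
d₂ = d₁ − σ√T = -0.029237 − 0.281051 = -0.310288
e^{−rT} = e^{−0.0647·0.3764} = 0.975941
N(d₁) = 0.488338,  N(d₂) = 0.378171
Call price V = S·N(d₁) − K·e^{−rT}·N(d₂) = 22.219364 − 18.047645 = 4.171719
φ(d₁) = (1/√(2π))·e^{−d₁²/2} = 0.398772
ν = S·φ(d₁)·√T = 11.131678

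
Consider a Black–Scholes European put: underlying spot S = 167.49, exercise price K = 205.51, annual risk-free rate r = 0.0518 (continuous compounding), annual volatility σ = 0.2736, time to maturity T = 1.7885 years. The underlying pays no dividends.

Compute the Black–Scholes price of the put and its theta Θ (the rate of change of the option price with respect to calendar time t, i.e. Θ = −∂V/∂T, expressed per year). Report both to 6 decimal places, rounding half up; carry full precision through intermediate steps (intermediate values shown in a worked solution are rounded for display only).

price = 36.851674
Θ = -0.112186

σ√T = 0.2736·√1.7885 = 0.365898
d₁ = (ln(S/K) + (r+σ²/2)T) / (σ√T) = (ln(167.49/205.51) + (0.0518+0.2736²/2)·1.7885) / 0.365898 = (-0.204571 + 0.159585) / 0.365898 = -0.122946
d₂ = d₁ − σ√T = -0.122946 − 0.365898 = -0.488845
e^{−rT} = e^{−0.0518·1.7885} = 0.911518
N(−d₁) = 0.548925,  N(−d₂) = 0.687524
Put price V = K·e^{−rT}·N(−d₂) − S·N(−d₁) = 128.791163 − 91.939489 = 36.851674
φ(d₁) = (1/√(2π))·e^{−d₁²/2} = 0.395938
Θ = −S·φ(d₁)·σ/(2√T) + r·K·e^{−rT}·N(−d₂) = −6.783568 + 6.671382 = -0.112186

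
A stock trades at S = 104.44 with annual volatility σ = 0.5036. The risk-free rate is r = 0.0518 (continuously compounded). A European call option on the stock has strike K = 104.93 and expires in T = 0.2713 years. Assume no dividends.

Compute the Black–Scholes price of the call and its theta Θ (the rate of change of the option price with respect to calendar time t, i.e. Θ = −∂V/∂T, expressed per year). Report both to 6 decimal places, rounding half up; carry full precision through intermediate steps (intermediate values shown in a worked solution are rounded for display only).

σ√T = 0.5036·√0.2713 = 0.262307
d₁ = (ln(S/K) + (r+σ²/2)T) / (σ√T) = (ln(104.44/104.93) + (0.0518+0.5036²/2)·0.2713) / 0.262307 = (-0.004681 + 0.048456) / 0.262307 = 0.166885
d₂ = d₁ − σ√T = 0.166885 − 0.262307 = -0.095422
e^{−rT} = e^{−0.0518·0.2713} = 0.986045
N(d₁) = 0.566270,  N(d₂) = 0.461990
Call price V = S·N(d₁) − K·e^{−rT}·N(d₂) = 59.141217 − 47.800087 = 11.341131
φ(d₁) = (1/√(2π))·e^{−d₁²/2} = 0.393425
Θ = −S·φ(d₁)·σ/(2√T) − r·K·e^{−rT}·N(d₂) = −19.863696 − 2.476045 = -22.339741

price = 11.341131
Θ = -22.339741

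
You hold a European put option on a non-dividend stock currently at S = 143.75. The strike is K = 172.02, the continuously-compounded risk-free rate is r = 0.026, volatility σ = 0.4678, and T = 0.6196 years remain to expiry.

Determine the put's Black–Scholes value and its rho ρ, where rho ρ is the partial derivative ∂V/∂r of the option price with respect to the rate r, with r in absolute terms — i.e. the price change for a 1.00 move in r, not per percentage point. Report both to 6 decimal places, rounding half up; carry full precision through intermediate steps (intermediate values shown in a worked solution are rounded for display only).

price = 37.807306
ρ = -77.084448

σ√T = 0.4678·√0.6196 = 0.368227
d₁ = (ln(S/K) + (r+σ²/2)T) / (σ√T) = (ln(143.75/172.02) + (0.026+0.4678²/2)·0.6196) / 0.368227 = (-0.179535 + 0.083905) / 0.368227 = -0.259703
d₂ = d₁ − σ√T = -0.259703 − 0.368227 = -0.627931
e^{−rT} = e^{−0.026·0.6196} = 0.984019
N(−d₁) = 0.602454,  N(−d₂) = 0.734975
Put price V = K·e^{−rT}·N(−d₂) − S·N(−d₁) = 124.410019 − 86.602714 = 37.807306
ρ = −K·T·e^{−rT}·N(−d₂) = -77.084448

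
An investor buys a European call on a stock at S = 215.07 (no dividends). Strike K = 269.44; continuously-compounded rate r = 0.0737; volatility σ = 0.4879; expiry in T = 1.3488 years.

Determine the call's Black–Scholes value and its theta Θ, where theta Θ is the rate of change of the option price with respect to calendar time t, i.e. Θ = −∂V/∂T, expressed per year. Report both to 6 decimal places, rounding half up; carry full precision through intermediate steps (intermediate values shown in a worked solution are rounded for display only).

σ√T = 0.4879·√1.3488 = 0.566637
d₁ = (ln(S/K) + (r+σ²/2)T) / (σ√T) = (ln(215.07/269.44) + (0.0737+0.4879²/2)·1.3488) / 0.566637 = (-0.225382 + 0.259945) / 0.566637 = 0.060997
d₂ = d₁ − σ√T = 0.060997 − 0.566637 = -0.505640
e^{−rT} = e^{−0.0737·1.3488} = 0.905375
N(d₁) = 0.524319,  N(d₂) = 0.306555
Call price V = S·N(d₁) − K·e^{−rT}·N(d₂) = 112.765293 − 74.782215 = 37.983078
φ(d₁) = (1/√(2π))·e^{−d₁²/2} = 0.398201
Θ = −S·φ(d₁)·σ/(2√T) − r·K·e^{−rT}·N(d₂) = −17.989083 − 5.511449 = -23.500532

price = 37.983078
Θ = -23.500532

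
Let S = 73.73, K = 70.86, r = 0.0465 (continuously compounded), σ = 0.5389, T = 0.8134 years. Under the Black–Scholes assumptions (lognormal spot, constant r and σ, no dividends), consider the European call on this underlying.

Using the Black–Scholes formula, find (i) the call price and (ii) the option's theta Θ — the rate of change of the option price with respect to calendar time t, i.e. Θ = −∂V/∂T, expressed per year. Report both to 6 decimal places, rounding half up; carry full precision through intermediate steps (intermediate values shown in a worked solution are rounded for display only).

σ√T = 0.5389·√0.8134 = 0.486027
d₁ = (ln(S/K) + (r+σ²/2)T) / (σ√T) = (ln(73.73/70.86) + (0.0465+0.5389²/2)·0.8134) / 0.486027 = (0.039704 + 0.155934) / 0.486027 = 0.402525
d₂ = d₁ − σ√T = 0.402525 − 0.486027 = -0.083502
e^{−rT} = e^{−0.0465·0.8134} = 0.962883
N(d₁) = 0.656351,  N(d₂) = 0.466726
Call price V = S·N(d₁) − K·e^{−rT}·N(d₂) = 48.392763 − 31.844682 = 16.548081
φ(d₁) = (1/√(2π))·e^{−d₁²/2} = 0.367897
Θ = −S·φ(d₁)·σ/(2√T) − r·K·e^{−rT}·N(d₂) = −8.103952 − 1.480778 = -9.584730

price = 16.548081
Θ = -9.584730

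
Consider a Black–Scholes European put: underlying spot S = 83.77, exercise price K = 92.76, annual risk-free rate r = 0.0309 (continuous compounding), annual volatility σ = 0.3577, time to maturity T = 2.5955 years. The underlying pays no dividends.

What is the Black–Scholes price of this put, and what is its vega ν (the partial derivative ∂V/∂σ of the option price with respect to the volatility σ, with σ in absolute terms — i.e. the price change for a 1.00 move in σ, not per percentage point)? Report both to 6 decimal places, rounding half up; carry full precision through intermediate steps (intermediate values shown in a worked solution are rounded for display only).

σ√T = 0.3577·√2.5955 = 0.576275
d₁ = (ln(S/K) + (r+σ²/2)T) / (σ√T) = (ln(83.77/92.76) + (0.0309+0.3577²/2)·2.5955) / 0.576275 = (-0.101941 + 0.246247) / 0.576275 = 0.250413
d₂ = d₁ − σ√T = 0.250413 − 0.576275 = -0.325862
e^{−rT} = e^{−0.0309·2.5955} = 0.922931
N(−d₁) = 0.401134,  N(−d₂) = 0.627735
Put price V = K·e^{−rT}·N(−d₂) − S·N(−d₁) = 53.741106 − 33.602998 = 20.138108
φ(d₁) = (1/√(2π))·e^{−d₁²/2} = 0.386628
ν = S·φ(d₁)·√T = 52.178613

price = 20.138108
ν = 52.178613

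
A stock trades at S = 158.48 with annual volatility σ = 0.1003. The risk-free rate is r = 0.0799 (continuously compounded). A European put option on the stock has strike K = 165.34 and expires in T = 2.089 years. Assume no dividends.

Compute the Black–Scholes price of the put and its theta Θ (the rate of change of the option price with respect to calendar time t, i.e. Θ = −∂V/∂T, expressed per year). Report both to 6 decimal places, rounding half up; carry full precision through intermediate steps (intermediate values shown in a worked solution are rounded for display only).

price = 2.331901
Θ = 0.990707

σ√T = 0.1003·√2.089 = 0.144967
d₁ = (ln(S/K) + (r+σ²/2)T) / (σ√T) = (ln(158.48/165.34) + (0.0799+0.1003²/2)·2.089) / 0.144967 = (-0.042376 + 0.177419) / 0.144967 = 0.931543
d₂ = d₁ − σ√T = 0.931543 − 0.144967 = 0.786576
e^{−rT} = e^{−0.0799·2.089} = 0.846275
N(−d₁) = 0.175786,  N(−d₂) = 0.215765
Put price V = K·e^{−rT}·N(−d₂) − S·N(−d₁) = 30.190525 − 27.858625 = 2.331901
φ(d₁) = (1/√(2π))·e^{−d₁²/2} = 0.258509
Θ = −S·φ(d₁)·σ/(2√T) + r·K·e^{−rT}·N(−d₂) = −1.421516 + 2.412223 = 0.990707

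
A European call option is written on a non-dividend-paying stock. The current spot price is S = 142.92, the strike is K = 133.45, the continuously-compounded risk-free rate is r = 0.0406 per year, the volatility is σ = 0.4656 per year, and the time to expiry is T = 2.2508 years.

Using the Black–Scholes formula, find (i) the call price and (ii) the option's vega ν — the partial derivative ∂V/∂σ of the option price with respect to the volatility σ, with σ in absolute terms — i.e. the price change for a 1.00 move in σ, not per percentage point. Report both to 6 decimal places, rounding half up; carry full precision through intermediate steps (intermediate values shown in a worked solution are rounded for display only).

σ√T = 0.4656·√2.2508 = 0.698524
d₁ = (ln(S/K) + (r+σ²/2)T) / (σ√T) = (ln(142.92/133.45) + (0.0406+0.4656²/2)·2.2508) / 0.698524 = (0.068558 + 0.335350) / 0.698524 = 0.578231
d₂ = d₁ − σ√T = 0.578231 − 0.698524 = -0.120293
e^{−rT} = e^{−0.0406·2.2508} = 0.912669
N(d₁) = 0.718446,  N(d₂) = 0.452126
Call price V = S·N(d₁) − K·e^{−rT}·N(d₂) = 102.680312 − 55.066923 = 47.613389
φ(d₁) = (1/√(2π))·e^{−d₁²/2} = 0.337525
ν = S·φ(d₁)·√T = 72.371571

price = 47.613389
ν = 72.371571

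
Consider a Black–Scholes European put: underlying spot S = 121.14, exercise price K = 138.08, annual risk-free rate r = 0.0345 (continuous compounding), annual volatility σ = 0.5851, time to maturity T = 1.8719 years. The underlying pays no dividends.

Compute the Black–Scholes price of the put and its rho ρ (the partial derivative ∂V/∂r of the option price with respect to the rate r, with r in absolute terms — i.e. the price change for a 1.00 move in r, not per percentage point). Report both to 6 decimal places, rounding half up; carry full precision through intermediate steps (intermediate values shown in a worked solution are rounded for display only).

σ√T = 0.5851·√1.8719 = 0.800519
d₁ = (ln(S/K) + (r+σ²/2)T) / (σ√T) = (ln(121.14/138.08) + (0.0345+0.5851²/2)·1.8719) / 0.800519 = (-0.130886 + 0.384996) / 0.800519 = 0.317431
d₂ = d₁ − σ√T = 0.317431 − 0.800519 = -0.483088
e^{−rT} = e^{−0.0345·1.8719} = 0.937461
N(−d₁) = 0.375458,  N(−d₂) = 0.685483
Put price V = K·e^{−rT}·N(−d₂) − S·N(−d₁) = 88.732085 − 45.483028 = 43.249057
ρ = −K·T·e^{−rT}·N(−d₂) = -166.097590

price = 43.249057
ρ = -166.097590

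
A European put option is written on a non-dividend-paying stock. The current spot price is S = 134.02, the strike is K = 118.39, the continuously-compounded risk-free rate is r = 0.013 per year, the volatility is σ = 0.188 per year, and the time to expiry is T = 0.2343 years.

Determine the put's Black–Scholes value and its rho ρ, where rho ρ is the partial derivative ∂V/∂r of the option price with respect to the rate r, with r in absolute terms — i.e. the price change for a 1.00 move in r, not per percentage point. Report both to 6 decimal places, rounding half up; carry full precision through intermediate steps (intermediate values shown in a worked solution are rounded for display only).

price = 0.422934
ρ = -2.444743

σ√T = 0.188·√0.2343 = 0.091001
d₁ = (ln(S/K) + (r+σ²/2)T) / (σ√T) = (ln(134.02/118.39) + (0.013+0.188²/2)·0.2343) / 0.091001 = (0.124005 + 0.007186) / 0.091001 = 1.441653
d₂ = d₁ − σ√T = 1.441653 − 0.091001 = 1.350653
e^{−rT} = e^{−0.013·0.2343} = 0.996959
N(−d₁) = 0.074700,  N(−d₂) = 0.088403
Put price V = K·e^{−rT}·N(−d₂) − S·N(−d₁) = 10.434243 − 10.011308 = 0.422934
ρ = −K·T·e^{−rT}·N(−d₂) = -2.444743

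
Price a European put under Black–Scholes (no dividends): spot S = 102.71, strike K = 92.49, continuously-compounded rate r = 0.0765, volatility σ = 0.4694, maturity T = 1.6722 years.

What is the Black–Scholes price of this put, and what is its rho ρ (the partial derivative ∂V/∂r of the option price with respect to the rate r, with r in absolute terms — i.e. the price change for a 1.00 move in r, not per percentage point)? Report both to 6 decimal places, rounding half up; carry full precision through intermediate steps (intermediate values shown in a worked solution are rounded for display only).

σ√T = 0.4694·√1.6722 = 0.606998
d₁ = (ln(S/K) + (r+σ²/2)T) / (σ√T) = (ln(102.71/92.49) + (0.0765+0.4694²/2)·1.6722) / 0.606998 = (0.104809 + 0.312147) / 0.606998 = 0.686914
d₂ = d₁ − σ√T = 0.686914 − 0.606998 = 0.079916
e^{−rT} = e^{−0.0765·1.6722} = 0.879921
N(−d₁) = 0.246068,  N(−d₂) = 0.468152
Put price V = K·e^{−rT}·N(−d₂) − S·N(−d₁) = 38.100020 − 25.273685 = 12.826335
ρ = −K·T·e^{−rT}·N(−d₂) = -63.710853

price = 12.826335
ρ = -63.710853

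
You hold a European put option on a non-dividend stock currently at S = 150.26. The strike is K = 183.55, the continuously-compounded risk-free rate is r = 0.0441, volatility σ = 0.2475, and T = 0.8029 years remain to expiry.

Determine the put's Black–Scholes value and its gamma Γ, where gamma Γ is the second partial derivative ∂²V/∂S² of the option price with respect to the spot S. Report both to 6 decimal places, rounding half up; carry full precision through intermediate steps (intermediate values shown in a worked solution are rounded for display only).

σ√T = 0.2475·√0.8029 = 0.221772
d₁ = (ln(S/K) + (r+σ²/2)T) / (σ√T) = (ln(150.26/183.55) + (0.0441+0.2475²/2)·0.8029) / 0.221772 = (-0.200120 + 0.059999) / 0.221772 = -0.631825
d₂ = d₁ − σ√T = -0.631825 − 0.221772 = -0.853596
e^{−rT} = e^{−0.0441·0.8029} = 0.965212
N(−d₁) = 0.736249,  N(−d₂) = 0.803336
Put price V = K·e^{−rT}·N(−d₂) − S·N(−d₁) = 142.322634 − 110.628817 = 31.693817
φ(d₁) = (1/√(2π))·e^{−d₁²/2} = 0.326757
Γ = φ(d₁) / (S·σ·√T) = 0.009806

price = 31.693817
Γ = 0.009806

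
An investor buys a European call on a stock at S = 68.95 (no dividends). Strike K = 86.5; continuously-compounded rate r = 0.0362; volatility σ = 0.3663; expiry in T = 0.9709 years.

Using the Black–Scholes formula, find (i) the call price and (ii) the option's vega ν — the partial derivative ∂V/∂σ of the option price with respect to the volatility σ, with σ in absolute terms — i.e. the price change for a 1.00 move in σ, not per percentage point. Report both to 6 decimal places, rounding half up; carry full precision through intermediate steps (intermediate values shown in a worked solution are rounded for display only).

σ√T = 0.3663·√0.9709 = 0.360931
d₁ = (ln(S/K) + (r+σ²/2)T) / (σ√T) = (ln(68.95/86.5) + (0.0362+0.3663²/2)·0.9709) / 0.360931 = (-0.226763 + 0.100282) / 0.360931 = -0.350429
d₂ = d₁ − σ√T = -0.350429 − 0.360931 = -0.711360
e^{−rT} = e^{−0.0362·0.9709} = 0.965464
N(d₁) = 0.363008,  N(d₂) = 0.238431
Call price V = S·N(d₁) − K·e^{−rT}·N(d₂) = 25.029431 − 19.911968 = 5.117463
φ(d₁) = (1/√(2π))·e^{−d₁²/2} = 0.375184
ν = S·φ(d₁)·√T = 25.489764

price = 5.117463
ν = 25.489764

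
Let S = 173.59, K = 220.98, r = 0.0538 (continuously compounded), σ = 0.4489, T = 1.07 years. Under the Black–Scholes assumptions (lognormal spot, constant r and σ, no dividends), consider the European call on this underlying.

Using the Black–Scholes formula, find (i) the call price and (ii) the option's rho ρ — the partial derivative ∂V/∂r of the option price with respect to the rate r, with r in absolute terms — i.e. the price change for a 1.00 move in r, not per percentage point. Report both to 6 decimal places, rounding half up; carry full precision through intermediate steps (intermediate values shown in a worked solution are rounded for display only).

σ√T = 0.4489·√1.07 = 0.464346
d₁ = (ln(S/K) + (r+σ²/2)T) / (σ√T) = (ln(173.59/220.98) + (0.0538+0.4489²/2)·1.07) / 0.464346 = (-0.241376 + 0.165374) / 0.464346 = -0.163674
d₂ = d₁ − σ√T = -0.163674 − 0.464346 = -0.628020
e^{−rT} = e^{−0.0538·1.07} = 0.944060
N(d₁) = 0.434994,  N(d₂) = 0.264995
Call price V = S·N(d₁) − K·e^{−rT}·N(d₂) = 75.510564 − 55.282880 = 20.227684
ρ = K·T·e^{−rT}·N(d₂) = 59.152682

price = 20.227684
ρ = 59.152682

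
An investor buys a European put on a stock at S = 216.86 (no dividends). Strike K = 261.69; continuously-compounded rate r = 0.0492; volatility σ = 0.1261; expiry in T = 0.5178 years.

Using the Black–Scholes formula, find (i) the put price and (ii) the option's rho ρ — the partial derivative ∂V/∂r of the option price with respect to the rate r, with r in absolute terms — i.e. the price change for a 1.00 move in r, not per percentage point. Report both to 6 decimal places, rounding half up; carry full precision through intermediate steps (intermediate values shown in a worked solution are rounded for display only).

σ√T = 0.1261·√0.5178 = 0.090739
d₁ = (ln(S/K) + (r+σ²/2)T) / (σ√T) = (ln(216.86/261.69) + (0.0492+0.1261²/2)·0.5178) / 0.090739 = (-0.187909 + 0.029593) / 0.090739 = -1.744732
d₂ = d₁ − σ√T = -1.744732 − 0.090739 = -1.835472
e^{−rT} = e^{−0.0492·0.5178} = 0.974846
N(−d₁) = 0.959484,  N(−d₂) = 0.966782
Put price V = K·e^{−rT}·N(−d₂) − S·N(−d₁) = 246.633314 − 208.073755 = 38.559559
ρ = −K·T·e^{−rT}·N(−d₂) = -127.706730

price = 38.559559
ρ = -127.706730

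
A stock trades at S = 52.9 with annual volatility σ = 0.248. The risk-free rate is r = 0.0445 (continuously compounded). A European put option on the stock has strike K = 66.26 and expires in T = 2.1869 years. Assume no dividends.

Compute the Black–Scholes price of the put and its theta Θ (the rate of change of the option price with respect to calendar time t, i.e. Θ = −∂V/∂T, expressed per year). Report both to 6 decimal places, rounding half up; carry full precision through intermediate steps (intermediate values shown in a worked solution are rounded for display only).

price = 12.317738
Θ = 0.134090

σ√T = 0.248·√2.1869 = 0.366747
d₁ = (ln(S/K) + (r+σ²/2)T) / (σ√T) = (ln(52.9/66.26) + (0.0445+0.248²/2)·2.1869) / 0.366747 = (-0.225183 + 0.164569) / 0.366747 = -0.165276
d₂ = d₁ − σ√T = -0.165276 − 0.366747 = -0.532023
e^{−rT} = e^{−0.0445·2.1869} = 0.907268
N(−d₁) = 0.565637,  N(−d₂) = 0.702645
Put price V = K·e^{−rT}·N(−d₂) − S·N(−d₁) = 42.239917 − 29.922180 = 12.317738
φ(d₁) = (1/√(2π))·e^{−d₁²/2} = 0.393531
Θ = −S·φ(d₁)·σ/(2√T) + r·K·e^{−rT}·N(−d₂) = −1.745586 + 1.879676 = 0.134090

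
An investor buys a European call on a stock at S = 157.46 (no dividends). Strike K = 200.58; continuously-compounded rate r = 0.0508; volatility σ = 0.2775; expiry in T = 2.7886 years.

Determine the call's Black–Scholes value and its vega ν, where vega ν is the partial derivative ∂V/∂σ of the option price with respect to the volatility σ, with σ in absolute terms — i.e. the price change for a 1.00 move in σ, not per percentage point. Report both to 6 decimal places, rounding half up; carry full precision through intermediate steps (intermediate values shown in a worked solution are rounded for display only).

price = 22.757737
ν = 104.887572

σ√T = 0.2775·√2.7886 = 0.463400
d₁ = (ln(S/K) + (r+σ²/2)T) / (σ√T) = (ln(157.46/200.58) + (0.0508+0.2775²/2)·2.7886) / 0.463400 = (-0.242042 + 0.249031) / 0.463400 = 0.015082
d₂ = d₁ − σ√T = 0.015082 − 0.463400 = -0.448318
e^{−rT} = e^{−0.0508·2.7886} = 0.867916
N(d₁) = 0.506017,  N(d₂) = 0.326962
Call price V = S·N(d₁) − K·e^{−rT}·N(d₂) = 79.677375 − 56.919637 = 22.757737
φ(d₁) = (1/√(2π))·e^{−d₁²/2} = 0.398897
ν = S·φ(d₁)·√T = 104.887572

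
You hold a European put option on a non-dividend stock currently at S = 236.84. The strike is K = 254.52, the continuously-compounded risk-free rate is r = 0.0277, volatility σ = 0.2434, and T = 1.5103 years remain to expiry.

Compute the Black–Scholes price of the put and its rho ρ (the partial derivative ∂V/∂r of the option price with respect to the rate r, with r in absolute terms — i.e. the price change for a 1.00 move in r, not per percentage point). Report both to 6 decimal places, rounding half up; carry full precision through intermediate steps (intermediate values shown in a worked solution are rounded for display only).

price = 32.358966
ρ = -220.769367

σ√T = 0.2434·√1.5103 = 0.299125
d₁ = (ln(S/K) + (r+σ²/2)T) / (σ√T) = (ln(236.84/254.52) + (0.0277+0.2434²/2)·1.5103) / 0.299125 = (-0.071995 + 0.086573) / 0.299125 = 0.048737
d₂ = d₁ − σ√T = 0.048737 − 0.299125 = -0.250388
e^{−rT} = e^{−0.0277·1.5103} = 0.959028
N(−d₁) = 0.480564,  N(−d₂) = 0.598856
Put price V = K·e^{−rT}·N(−d₂) − S·N(−d₁) = 146.175837 − 113.816872 = 32.358966
ρ = −K·T·e^{−rT}·N(−d₂) = -220.769367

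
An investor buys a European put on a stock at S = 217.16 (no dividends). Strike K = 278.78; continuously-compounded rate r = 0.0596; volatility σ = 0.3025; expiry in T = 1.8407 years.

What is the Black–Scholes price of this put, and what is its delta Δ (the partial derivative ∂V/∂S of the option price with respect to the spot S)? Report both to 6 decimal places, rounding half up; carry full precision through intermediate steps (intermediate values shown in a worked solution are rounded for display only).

price = 56.444340
Δ = -0.554137

σ√T = 0.3025·√1.8407 = 0.410409
d₁ = (ln(S/K) + (r+σ²/2)T) / (σ√T) = (ln(217.16/278.78) + (0.0596+0.3025²/2)·1.8407) / 0.410409 = (-0.249789 + 0.193923) / 0.410409 = -0.136120
d₂ = d₁ − σ√T = -0.136120 − 0.410409 = -0.546529
e^{−rT} = e^{−0.0596·1.8407} = 0.896098
N(−d₁) = 0.554137,  N(−d₂) = 0.707649
Put price V = K·e^{−rT}·N(−d₂) − S·N(−d₁) = 176.780719 − 120.336379 = 56.444340
Δ = −N(−d₁) = -0.554137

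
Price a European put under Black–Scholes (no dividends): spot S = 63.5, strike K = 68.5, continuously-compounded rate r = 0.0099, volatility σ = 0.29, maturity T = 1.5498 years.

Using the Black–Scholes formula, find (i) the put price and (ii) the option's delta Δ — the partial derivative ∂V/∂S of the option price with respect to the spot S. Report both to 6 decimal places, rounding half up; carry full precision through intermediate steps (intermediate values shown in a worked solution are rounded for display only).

price = 11.487978
Δ = -0.494786

σ√T = 0.29·√1.5498 = 0.361024
d₁ = (ln(S/K) + (r+σ²/2)T) / (σ√T) = (ln(63.5/68.5) + (0.0099+0.29²/2)·1.5498) / 0.361024 = (-0.075794 + 0.080512) / 0.361024 = 0.013069
d₂ = d₁ − σ√T = 0.013069 − 0.361024 = -0.347955
e^{−rT} = e^{−0.0099·1.5498} = 0.984774
N(−d₁) = 0.494786,  N(−d₂) = 0.636063
Put price V = K·e^{−rT}·N(−d₂) − S·N(−d₁) = 42.906909 − 31.418931 = 11.487978
Δ = −N(−d₁) = -0.494786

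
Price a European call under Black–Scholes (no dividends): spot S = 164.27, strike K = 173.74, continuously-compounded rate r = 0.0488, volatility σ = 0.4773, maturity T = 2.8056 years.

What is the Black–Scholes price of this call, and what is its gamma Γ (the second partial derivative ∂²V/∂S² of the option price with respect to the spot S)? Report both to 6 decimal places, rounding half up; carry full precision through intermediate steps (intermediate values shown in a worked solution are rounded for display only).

price = 55.666204
Γ = 0.002680

σ√T = 0.4773·√2.8056 = 0.799474
d₁ = (ln(S/K) + (r+σ²/2)T) / (σ√T) = (ln(164.27/173.74) + (0.0488+0.4773²/2)·2.8056) / 0.799474 = (-0.056049 + 0.456493) / 0.799474 = 0.500884
d₂ = d₁ − σ√T = 0.500884 − 0.799474 = -0.298589
e^{−rT} = e^{−0.0488·2.8056} = 0.872046
N(d₁) = 0.691774,  N(d₂) = 0.382627
Call price V = S·N(d₁) − K·e^{−rT}·N(d₂) = 113.637678 − 57.971473 = 55.666204
φ(d₁) = (1/√(2π))·e^{−d₁²/2} = 0.351910
Γ = φ(d₁) / (S·σ·√T) = 0.002680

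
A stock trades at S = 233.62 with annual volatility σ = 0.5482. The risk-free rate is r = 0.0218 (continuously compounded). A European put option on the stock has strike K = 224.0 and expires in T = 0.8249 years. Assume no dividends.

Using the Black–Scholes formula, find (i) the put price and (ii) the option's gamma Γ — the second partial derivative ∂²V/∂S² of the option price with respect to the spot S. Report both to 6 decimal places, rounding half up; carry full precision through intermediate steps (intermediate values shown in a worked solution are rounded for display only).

σ√T = 0.5482·√0.8249 = 0.497897
d₁ = (ln(S/K) + (r+σ²/2)T) / (σ√T) = (ln(233.62/224.0) + (0.0218+0.5482²/2)·0.8249) / 0.497897 = (0.042050 + 0.141934) / 0.497897 = 0.369521
d₂ = d₁ − σ√T = 0.369521 − 0.497897 = -0.128376
e^{−rT} = e^{−0.0218·0.8249} = 0.982178
N(−d₁) = 0.355870,  N(−d₂) = 0.551074
Put price V = K·e^{−rT}·N(−d₂) − S·N(−d₁) = 121.240692 − 83.138287 = 38.102405
φ(d₁) = (1/√(2π))·e^{−d₁²/2} = 0.372614
Γ = φ(d₁) / (S·σ·√T) = 0.003203

price = 38.102405
Γ = 0.003203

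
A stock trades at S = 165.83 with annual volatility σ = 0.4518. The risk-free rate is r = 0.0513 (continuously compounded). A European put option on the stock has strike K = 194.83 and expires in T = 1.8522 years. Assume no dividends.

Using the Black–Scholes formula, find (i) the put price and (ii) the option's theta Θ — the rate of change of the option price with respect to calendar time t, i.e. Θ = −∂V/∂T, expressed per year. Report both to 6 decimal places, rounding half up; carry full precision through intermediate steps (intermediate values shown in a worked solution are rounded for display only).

σ√T = 0.4518·√1.8522 = 0.614880
d₁ = (ln(S/K) + (r+σ²/2)T) / (σ√T) = (ln(165.83/194.83) + (0.0513+0.4518²/2)·1.8522) / 0.614880 = (-0.161164 + 0.284056) / 0.614880 = 0.199864
d₂ = d₁ − σ√T = 0.199864 − 0.614880 = -0.415016
e^{−rT} = e^{−0.0513·1.8522} = 0.909357
N(−d₁) = 0.420794,  N(−d₂) = 0.660935
Put price V = K·e^{−rT}·N(−d₂) − S·N(−d₁) = 117.097810 − 69.780197 = 47.317614
φ(d₁) = (1/√(2π))·e^{−d₁²/2} = 0.391053
Θ = −S·φ(d₁)·σ/(2√T) + r·K·e^{−rT}·N(−d₂) = −10.763943 + 6.007118 = -4.756826

price = 47.317614
Θ = -4.756826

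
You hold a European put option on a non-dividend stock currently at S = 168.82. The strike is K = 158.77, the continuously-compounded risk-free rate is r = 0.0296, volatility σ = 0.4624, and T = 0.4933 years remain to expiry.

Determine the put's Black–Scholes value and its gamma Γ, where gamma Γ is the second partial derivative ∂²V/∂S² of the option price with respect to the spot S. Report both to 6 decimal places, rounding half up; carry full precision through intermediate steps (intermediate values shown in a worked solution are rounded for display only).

σ√T = 0.4624·√0.4933 = 0.324768
d₁ = (ln(S/K) + (r+σ²/2)T) / (σ√T) = (ln(168.82/158.77) + (0.0296+0.4624²/2)·0.4933) / 0.324768 = (0.061376 + 0.067339) / 0.324768 = 0.396330
d₂ = d₁ − σ√T = 0.396330 − 0.324768 = 0.071562
e^{−rT} = e^{−0.0296·0.4933} = 0.985504
N(−d₁) = 0.345931,  N(−d₂) = 0.471475
Put price V = K·e^{−rT}·N(−d₂) − S·N(−d₁) = 73.771058 − 58.400049 = 15.371010
φ(d₁) = (1/√(2π))·e^{−d₁²/2} = 0.368809
Γ = φ(d₁) / (S·σ·√T) = 0.006727

price = 15.371010
Γ = 0.006727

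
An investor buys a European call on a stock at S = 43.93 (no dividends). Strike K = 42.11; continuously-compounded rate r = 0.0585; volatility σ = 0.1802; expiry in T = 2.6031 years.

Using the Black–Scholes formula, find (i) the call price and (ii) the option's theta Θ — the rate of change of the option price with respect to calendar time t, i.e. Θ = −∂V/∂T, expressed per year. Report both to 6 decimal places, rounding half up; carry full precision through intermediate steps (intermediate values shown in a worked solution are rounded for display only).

σ√T = 0.1802·√2.6031 = 0.290737
d₁ = (ln(S/K) + (r+σ²/2)T) / (σ√T) = (ln(43.93/42.11) + (0.0585+0.1802²/2)·2.6031) / 0.290737 = (0.042312 + 0.194545) / 0.290737 = 0.814680
d₂ = d₁ − σ√T = 0.814680 − 0.290737 = 0.523943
e^{−rT} = e^{−0.0585·2.6031} = 0.858747
N(d₁) = 0.792372,  N(d₂) = 0.699841
Call price V = S·N(d₁) − K·e^{−rT}·N(d₂) = 34.808912 − 25.307522 = 9.501390
φ(d₁) = (1/√(2π))·e^{−d₁²/2} = 0.286278
Θ = −S·φ(d₁)·σ/(2√T) − r·K·e^{−rT}·N(d₂) = −0.702311 − 1.480490 = -2.182801

price = 9.501390
Θ = -2.182801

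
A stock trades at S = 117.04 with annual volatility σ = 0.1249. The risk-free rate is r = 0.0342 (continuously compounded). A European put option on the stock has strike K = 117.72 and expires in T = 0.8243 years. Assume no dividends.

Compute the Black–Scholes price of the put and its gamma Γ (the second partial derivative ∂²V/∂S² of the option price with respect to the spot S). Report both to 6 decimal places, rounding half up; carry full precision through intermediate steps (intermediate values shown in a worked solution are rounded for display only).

σ√T = 0.1249·√0.8243 = 0.113398
d₁ = (ln(S/K) + (r+σ²/2)T) / (σ√T) = (ln(117.04/117.72) + (0.0342+0.1249²/2)·0.8243) / 0.113398 = (-0.005793 + 0.034621) / 0.113398 = 0.254215
d₂ = d₁ − σ√T = 0.254215 − 0.113398 = 0.140817
e^{−rT} = e^{−0.0342·0.8243} = 0.972203
N(−d₁) = 0.399665,  N(−d₂) = 0.444007
Put price V = K·e^{−rT}·N(−d₂) − S·N(−d₁) = 50.815607 − 46.776766 = 4.038841
φ(d₁) = (1/√(2π))·e^{−d₁²/2} = 0.386257
Γ = φ(d₁) / (S·σ·√T) = 0.029103

price = 4.038841
Γ = 0.029103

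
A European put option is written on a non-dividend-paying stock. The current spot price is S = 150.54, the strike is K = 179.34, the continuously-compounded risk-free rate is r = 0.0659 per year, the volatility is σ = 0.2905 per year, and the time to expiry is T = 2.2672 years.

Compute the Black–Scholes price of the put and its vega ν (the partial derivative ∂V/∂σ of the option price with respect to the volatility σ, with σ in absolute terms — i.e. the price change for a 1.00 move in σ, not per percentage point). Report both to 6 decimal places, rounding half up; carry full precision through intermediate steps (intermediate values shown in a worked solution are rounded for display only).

price = 28.400151
ν = 89.277646

σ√T = 0.2905·√2.2672 = 0.437412
d₁ = (ln(S/K) + (r+σ²/2)T) / (σ√T) = (ln(150.54/179.34) + (0.0659+0.2905²/2)·2.2672) / 0.437412 = (-0.175055 + 0.245073) / 0.437412 = 0.160075
d₂ = d₁ − σ√T = 0.160075 − 0.437412 = -0.277338
e^{−rT} = e^{−0.0659·2.2672} = 0.861217
N(−d₁) = 0.436411,  N(−d₂) = 0.609240
Put price V = K·e^{−rT}·N(−d₂) − S·N(−d₁) = 94.097481 − 65.697329 = 28.400151
φ(d₁) = (1/√(2π))·e^{−d₁²/2} = 0.393864
ν = S·φ(d₁)·√T = 89.277646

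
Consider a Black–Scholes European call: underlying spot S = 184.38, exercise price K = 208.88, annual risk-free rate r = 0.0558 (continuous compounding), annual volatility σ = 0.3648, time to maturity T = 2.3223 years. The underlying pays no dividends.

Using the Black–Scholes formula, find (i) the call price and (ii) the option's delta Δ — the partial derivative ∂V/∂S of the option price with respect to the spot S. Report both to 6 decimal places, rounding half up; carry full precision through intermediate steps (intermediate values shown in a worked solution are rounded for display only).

σ√T = 0.3648·√2.3223 = 0.555922
d₁ = (ln(S/K) + (r+σ²/2)T) / (σ√T) = (ln(184.38/208.88) + (0.0558+0.3648²/2)·2.3223) / 0.555922 = (-0.124761 + 0.284109) / 0.555922 = 0.286637
d₂ = d₁ − σ√T = 0.286637 − 0.555922 = -0.269285
e^{−rT} = e^{−0.0558·2.3223} = 0.878460
N(d₁) = 0.612805,  N(d₂) = 0.393855
Call price V = S·N(d₁) − K·e^{−rT}·N(d₂) = 112.988976 − 72.269607 = 40.719369
Δ = N(d₁) = 0.612805

price = 40.719369
Δ = 0.612805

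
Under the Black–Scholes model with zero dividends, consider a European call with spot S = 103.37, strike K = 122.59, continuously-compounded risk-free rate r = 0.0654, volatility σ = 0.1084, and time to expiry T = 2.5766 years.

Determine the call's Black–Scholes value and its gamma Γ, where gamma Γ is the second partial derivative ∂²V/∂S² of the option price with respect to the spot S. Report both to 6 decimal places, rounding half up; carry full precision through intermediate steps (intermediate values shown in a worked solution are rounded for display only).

σ√T = 0.1084·√2.5766 = 0.174001
d₁ = (ln(S/K) + (r+σ²/2)T) / (σ√T) = (ln(103.37/122.59) + (0.0654+0.1084²/2)·2.5766) / 0.174001 = (-0.170531 + 0.183648) / 0.174001 = 0.075386
d₂ = d₁ − σ√T = 0.075386 − 0.174001 = -0.098616
e^{−rT} = e^{−0.0654·2.5766} = 0.844923
N(d₁) = 0.530046,  N(d₂) = 0.460722
Call price V = S·N(d₁) − K·e^{−rT}·N(d₂) = 54.790863 − 47.721150 = 7.069713
φ(d₁) = (1/√(2π))·e^{−d₁²/2} = 0.397810
Γ = φ(d₁) / (S·σ·√T) = 0.022117

price = 7.069713
Γ = 0.022117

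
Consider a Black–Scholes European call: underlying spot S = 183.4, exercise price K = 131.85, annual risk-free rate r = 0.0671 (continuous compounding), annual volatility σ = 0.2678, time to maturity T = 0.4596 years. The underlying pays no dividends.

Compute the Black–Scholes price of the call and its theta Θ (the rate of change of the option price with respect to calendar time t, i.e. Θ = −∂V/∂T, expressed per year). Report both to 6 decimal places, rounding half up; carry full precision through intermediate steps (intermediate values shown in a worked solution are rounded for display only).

price = 55.797327
Θ = -9.997327

σ√T = 0.2678·√0.4596 = 0.181552
d₁ = (ln(S/K) + (r+σ²/2)T) / (σ√T) = (ln(183.4/131.85) + (0.0671+0.2678²/2)·0.4596) / 0.181552 = (0.330005 + 0.047320) / 0.181552 = 2.078329
d₂ = d₁ − σ√T = 2.078329 − 0.181552 = 1.896777
e^{−rT} = e^{−0.0671·0.4596} = 0.969632
N(d₁) = 0.981160,  N(d₂) = 0.971071
Call price V = S·N(d₁) − K·e^{−rT}·N(d₂) = 179.944827 − 124.147500 = 55.797327
φ(d₁) = (1/√(2π))·e^{−d₁²/2} = 0.046021
Θ = −S·φ(d₁)·σ/(2√T) − r·K·e^{−rT}·N(d₂) = −1.667029 − 8.330297 = -9.997327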